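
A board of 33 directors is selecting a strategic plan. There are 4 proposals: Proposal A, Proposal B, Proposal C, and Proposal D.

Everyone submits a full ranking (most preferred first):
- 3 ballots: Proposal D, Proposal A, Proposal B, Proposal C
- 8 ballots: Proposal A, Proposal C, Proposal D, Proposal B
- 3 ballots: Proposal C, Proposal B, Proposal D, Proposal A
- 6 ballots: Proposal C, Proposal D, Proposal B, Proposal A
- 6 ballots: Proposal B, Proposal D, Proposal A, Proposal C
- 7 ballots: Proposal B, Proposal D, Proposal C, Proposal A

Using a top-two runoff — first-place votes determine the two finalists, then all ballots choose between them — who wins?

Round 1 first-place votes: Proposal A 8, Proposal B 13, Proposal C 9, Proposal D 3. Proposal B and Proposal C advance.
Runoff: Proposal B is ranked above Proposal C on 16 ballots, Proposal C above Proposal B on 17.

Proposal C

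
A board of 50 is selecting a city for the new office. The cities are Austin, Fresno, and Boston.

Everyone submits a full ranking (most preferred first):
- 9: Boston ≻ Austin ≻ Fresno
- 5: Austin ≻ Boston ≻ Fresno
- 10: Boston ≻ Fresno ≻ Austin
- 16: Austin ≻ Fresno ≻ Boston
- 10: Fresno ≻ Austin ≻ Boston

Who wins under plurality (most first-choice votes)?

First-place votes: Austin 21, Fresno 10, Boston 19.

Austin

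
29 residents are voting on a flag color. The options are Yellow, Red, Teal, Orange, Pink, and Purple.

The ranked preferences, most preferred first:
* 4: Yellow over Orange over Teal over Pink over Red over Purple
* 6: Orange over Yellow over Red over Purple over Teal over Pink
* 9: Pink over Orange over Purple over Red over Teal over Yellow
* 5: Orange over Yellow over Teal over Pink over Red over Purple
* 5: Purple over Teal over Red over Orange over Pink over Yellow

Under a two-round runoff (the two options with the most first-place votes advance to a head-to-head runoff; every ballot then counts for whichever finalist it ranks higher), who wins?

Orange

Round 1 first-place votes: Yellow 4, Red 0, Teal 0, Orange 11, Pink 9, Purple 5. Orange and Pink advance.
Runoff: Orange is ranked above Pink on 20 ballots, Pink above Orange on 9.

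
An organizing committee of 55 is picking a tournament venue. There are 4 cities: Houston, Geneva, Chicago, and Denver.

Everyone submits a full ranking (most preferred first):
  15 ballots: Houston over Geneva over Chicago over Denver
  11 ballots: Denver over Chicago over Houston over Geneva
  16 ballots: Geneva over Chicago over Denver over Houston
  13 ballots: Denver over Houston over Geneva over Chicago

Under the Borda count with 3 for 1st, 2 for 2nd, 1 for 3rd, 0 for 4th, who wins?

Geneva

Houston: 15×3 + 11×1 + 16×0 + 13×2 = 82
Geneva: 15×2 + 11×0 + 16×3 + 13×1 = 91
Chicago: 15×1 + 11×2 + 16×2 + 13×0 = 69
Denver: 15×0 + 11×3 + 16×1 + 13×3 = 88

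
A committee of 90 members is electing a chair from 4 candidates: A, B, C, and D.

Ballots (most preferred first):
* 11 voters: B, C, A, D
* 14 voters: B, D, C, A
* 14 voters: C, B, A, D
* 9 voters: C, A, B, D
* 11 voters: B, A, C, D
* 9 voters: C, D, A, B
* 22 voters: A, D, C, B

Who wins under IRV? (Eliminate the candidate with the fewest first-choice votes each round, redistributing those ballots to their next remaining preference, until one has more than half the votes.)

Round 1: A 22, B 36, C 32, D 0. D eliminated.
Round 2: A 22, B 36, C 32. A eliminated.
Round 3: B 36, C 54. C has a majority (≥46).

C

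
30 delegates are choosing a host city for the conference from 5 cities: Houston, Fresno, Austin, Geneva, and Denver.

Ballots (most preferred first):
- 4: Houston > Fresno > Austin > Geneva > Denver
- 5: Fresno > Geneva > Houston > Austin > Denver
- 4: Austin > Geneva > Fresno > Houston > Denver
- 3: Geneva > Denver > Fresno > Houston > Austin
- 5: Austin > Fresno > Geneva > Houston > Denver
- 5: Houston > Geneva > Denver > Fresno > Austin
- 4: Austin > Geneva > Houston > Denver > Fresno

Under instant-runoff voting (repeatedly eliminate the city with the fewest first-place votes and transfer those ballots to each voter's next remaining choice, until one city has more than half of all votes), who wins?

Round 1: Houston 9, Fresno 5, Austin 13, Geneva 3, Denver 0. Denver eliminated.
Round 2: Houston 9, Fresno 5, Austin 13, Geneva 3. Geneva eliminated.
Round 3: Houston 9, Fresno 8, Austin 13. Fresno eliminated.
Round 4: Houston 17, Austin 13. Houston has a majority (≥16).

Houston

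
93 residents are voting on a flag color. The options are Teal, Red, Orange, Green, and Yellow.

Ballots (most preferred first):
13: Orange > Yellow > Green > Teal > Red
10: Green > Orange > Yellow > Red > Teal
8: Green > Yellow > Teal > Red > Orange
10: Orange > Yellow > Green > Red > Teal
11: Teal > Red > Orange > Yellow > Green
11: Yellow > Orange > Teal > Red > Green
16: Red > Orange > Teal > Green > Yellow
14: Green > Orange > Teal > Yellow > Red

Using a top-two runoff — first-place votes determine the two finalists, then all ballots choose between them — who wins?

Round 1 first-place votes: Teal 11, Red 16, Orange 23, Green 32, Yellow 11. Green and Orange advance.
Runoff: Green is ranked above Orange on 32 ballots, Orange above Green on 61.

Orange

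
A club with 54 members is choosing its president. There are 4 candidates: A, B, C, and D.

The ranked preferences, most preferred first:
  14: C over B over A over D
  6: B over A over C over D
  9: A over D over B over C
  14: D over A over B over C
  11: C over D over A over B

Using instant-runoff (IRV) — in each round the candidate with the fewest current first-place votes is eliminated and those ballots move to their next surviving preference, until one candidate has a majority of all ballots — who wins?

Round 1: A 9, B 6, C 25, D 14. B eliminated.
Round 2: A 15, C 25, D 14. D eliminated.
Round 3: A 29, C 25. A has a majority (≥28).

A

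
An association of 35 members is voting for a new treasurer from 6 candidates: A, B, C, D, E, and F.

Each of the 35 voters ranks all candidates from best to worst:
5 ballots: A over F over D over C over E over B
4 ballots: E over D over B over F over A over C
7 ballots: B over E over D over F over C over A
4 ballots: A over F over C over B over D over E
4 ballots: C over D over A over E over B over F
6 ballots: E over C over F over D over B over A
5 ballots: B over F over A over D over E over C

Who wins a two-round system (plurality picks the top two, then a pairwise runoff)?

Round 1 first-place votes: A 9, B 12, C 4, D 0, E 10, F 0. B and E advance.
Runoff: B is ranked above E on 16 ballots, E above B on 19.

E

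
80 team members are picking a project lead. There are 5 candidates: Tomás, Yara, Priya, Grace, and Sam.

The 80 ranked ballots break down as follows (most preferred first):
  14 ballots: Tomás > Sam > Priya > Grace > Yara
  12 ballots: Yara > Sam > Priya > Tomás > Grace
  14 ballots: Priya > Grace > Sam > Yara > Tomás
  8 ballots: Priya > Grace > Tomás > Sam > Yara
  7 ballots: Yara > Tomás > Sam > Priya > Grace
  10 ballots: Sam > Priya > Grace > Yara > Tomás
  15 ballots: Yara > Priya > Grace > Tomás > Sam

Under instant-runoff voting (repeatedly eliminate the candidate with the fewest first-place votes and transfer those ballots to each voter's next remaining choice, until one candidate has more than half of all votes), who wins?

Round 1: Tomás 14, Yara 34, Priya 22, Grace 0, Sam 10. Grace eliminated.
Round 2: Tomás 14, Yara 34, Priya 22, Sam 10. Sam eliminated.
Round 3: Tomás 14, Yara 34, Priya 32. Tomás eliminated.
Round 4: Yara 34, Priya 46. Priya has a majority (≥41).

Priya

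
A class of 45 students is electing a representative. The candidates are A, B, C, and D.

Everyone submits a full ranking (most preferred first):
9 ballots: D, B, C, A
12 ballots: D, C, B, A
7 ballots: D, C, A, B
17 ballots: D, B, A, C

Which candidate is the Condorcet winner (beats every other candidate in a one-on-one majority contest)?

D

D vs A: 45–0
D vs B: 45–0
D vs C: 45–0
D beats every other candidate.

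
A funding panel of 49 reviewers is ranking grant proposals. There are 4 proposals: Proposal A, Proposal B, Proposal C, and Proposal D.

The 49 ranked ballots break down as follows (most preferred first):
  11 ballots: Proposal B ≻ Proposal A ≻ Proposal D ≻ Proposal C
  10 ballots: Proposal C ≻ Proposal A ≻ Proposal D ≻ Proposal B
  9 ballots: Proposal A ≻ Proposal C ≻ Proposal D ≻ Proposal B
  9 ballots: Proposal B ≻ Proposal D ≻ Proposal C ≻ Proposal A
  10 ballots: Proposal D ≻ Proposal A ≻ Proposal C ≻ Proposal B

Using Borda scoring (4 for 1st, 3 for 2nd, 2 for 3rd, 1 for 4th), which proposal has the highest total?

Proposal A: 11×3 + 10×3 + 9×4 + 9×1 + 10×3 = 138
Proposal B: 11×4 + 10×1 + 9×1 + 9×4 + 10×1 = 109
Proposal C: 11×1 + 10×4 + 9×3 + 9×2 + 10×2 = 116
Proposal D: 11×2 + 10×2 + 9×2 + 9×3 + 10×4 = 127

Proposal A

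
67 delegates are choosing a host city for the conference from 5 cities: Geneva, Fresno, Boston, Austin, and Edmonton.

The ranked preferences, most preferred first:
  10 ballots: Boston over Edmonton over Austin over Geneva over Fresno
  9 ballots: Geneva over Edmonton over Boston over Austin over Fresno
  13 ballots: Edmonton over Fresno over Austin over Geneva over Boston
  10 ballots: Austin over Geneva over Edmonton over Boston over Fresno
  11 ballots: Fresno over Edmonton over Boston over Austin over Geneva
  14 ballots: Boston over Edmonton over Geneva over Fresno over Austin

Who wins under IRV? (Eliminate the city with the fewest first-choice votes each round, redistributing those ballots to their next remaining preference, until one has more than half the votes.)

Edmonton

Round 1: Geneva 9, Fresno 11, Boston 24, Austin 10, Edmonton 13. Geneva eliminated.
Round 2: Fresno 11, Boston 24, Austin 10, Edmonton 22. Austin eliminated.
Round 3: Fresno 11, Boston 24, Edmonton 32. Fresno eliminated.
Round 4: Boston 24, Edmonton 43. Edmonton has a majority (≥34).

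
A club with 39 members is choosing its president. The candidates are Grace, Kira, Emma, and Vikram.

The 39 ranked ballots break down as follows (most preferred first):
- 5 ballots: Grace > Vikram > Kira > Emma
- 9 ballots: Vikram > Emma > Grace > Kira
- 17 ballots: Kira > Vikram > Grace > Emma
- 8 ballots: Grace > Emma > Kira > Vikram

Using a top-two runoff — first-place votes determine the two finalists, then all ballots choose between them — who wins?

Round 1 first-place votes: Grace 13, Kira 17, Emma 0, Vikram 9. Kira and Grace advance.
Runoff: Kira is ranked above Grace on 17 ballots, Grace above Kira on 22.

Grace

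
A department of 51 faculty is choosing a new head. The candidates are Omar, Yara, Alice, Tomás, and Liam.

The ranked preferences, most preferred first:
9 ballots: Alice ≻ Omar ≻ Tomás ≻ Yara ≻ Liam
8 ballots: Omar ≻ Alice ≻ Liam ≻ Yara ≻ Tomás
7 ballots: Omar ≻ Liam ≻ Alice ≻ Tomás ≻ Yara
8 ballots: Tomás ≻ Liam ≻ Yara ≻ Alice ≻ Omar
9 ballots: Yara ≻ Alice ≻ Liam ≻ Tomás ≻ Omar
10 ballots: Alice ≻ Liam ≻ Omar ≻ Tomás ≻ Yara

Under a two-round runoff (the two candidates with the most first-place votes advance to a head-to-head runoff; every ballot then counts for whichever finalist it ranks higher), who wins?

Round 1 first-place votes: Omar 15, Yara 9, Alice 19, Tomás 8, Liam 0. Alice and Omar advance.
Runoff: Alice is ranked above Omar on 36 ballots, Omar above Alice on 15.

Alice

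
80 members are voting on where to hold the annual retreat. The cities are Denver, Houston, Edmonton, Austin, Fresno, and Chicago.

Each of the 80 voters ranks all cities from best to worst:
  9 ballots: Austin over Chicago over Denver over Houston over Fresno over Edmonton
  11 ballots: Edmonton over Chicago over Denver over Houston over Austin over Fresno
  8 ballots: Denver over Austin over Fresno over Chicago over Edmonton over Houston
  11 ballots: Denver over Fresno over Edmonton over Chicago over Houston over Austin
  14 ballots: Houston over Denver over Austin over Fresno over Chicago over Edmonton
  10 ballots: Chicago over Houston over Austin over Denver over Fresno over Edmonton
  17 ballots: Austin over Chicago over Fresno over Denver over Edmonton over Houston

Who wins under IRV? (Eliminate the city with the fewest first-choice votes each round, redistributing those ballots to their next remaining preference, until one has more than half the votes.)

Denver

Round 1: Denver 19, Houston 14, Edmonton 11, Austin 26, Fresno 0, Chicago 10. Fresno eliminated.
Round 2: Denver 19, Houston 14, Edmonton 11, Austin 26, Chicago 10. Chicago eliminated.
Round 3: Denver 19, Houston 24, Edmonton 11, Austin 26. Edmonton eliminated.
Round 4: Denver 30, Houston 24, Austin 26. Houston eliminated.
Round 5: Denver 44, Austin 36. Denver has a majority (≥41).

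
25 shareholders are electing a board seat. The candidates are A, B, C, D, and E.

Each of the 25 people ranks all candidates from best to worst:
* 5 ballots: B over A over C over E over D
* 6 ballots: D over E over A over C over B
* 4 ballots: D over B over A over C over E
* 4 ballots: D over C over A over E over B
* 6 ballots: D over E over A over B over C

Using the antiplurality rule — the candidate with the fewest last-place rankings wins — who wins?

A

Last-place votes: A 0, B 10, C 6, D 5, E 4.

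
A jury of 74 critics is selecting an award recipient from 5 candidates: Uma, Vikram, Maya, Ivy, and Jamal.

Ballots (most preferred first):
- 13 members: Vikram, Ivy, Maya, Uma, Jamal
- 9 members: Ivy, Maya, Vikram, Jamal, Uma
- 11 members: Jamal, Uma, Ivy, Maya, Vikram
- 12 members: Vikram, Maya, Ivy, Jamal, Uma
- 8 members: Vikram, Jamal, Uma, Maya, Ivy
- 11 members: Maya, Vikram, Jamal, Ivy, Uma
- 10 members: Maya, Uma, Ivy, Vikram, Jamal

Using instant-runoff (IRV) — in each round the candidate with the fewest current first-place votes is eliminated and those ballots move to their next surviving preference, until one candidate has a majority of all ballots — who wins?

Maya

Round 1: Uma 0, Vikram 33, Maya 21, Ivy 9, Jamal 11. Uma eliminated.
Round 2: Vikram 33, Maya 21, Ivy 9, Jamal 11. Ivy eliminated.
Round 3: Vikram 33, Maya 30, Jamal 11. Jamal eliminated.
Round 4: Vikram 33, Maya 41. Maya has a majority (≥38).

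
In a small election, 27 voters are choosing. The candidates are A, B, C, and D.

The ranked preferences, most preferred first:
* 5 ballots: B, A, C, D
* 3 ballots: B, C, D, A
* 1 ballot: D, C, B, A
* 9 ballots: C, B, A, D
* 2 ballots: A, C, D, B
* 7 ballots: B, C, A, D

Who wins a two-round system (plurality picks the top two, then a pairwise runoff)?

B

Round 1 first-place votes: A 2, B 15, C 9, D 1. B and C advance.
Runoff: B is ranked above C on 15 ballots, C above B on 12.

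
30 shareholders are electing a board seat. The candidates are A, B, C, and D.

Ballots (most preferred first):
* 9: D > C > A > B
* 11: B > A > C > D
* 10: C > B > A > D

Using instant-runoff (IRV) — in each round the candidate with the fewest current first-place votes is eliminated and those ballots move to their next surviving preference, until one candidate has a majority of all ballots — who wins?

C

Round 1: A 0, B 11, C 10, D 9. A eliminated.
Round 2: B 11, C 10, D 9. D eliminated.
Round 3: B 11, C 19. C has a majority (≥16).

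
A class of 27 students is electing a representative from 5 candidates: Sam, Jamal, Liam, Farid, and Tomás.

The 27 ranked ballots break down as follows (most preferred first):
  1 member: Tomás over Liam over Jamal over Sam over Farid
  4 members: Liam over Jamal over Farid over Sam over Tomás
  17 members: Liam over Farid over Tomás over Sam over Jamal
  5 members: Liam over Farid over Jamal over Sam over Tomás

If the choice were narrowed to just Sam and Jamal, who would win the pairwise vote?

Sam is ranked above Jamal on 17 ballots; Jamal above Sam on 10.

Sam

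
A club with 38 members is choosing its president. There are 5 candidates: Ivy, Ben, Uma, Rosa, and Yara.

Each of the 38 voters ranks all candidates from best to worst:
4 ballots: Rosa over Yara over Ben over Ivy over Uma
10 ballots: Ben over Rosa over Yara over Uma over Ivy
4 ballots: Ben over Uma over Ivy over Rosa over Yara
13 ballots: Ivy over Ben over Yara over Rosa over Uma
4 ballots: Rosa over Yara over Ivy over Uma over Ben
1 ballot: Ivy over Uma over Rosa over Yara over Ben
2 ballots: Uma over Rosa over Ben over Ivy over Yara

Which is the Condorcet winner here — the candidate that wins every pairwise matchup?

Ben vs Ivy: 20–18
Ben vs Uma: 31–7
Ben vs Rosa: 27–11
Ben vs Yara: 29–9
Ben beats every other candidate.

Ben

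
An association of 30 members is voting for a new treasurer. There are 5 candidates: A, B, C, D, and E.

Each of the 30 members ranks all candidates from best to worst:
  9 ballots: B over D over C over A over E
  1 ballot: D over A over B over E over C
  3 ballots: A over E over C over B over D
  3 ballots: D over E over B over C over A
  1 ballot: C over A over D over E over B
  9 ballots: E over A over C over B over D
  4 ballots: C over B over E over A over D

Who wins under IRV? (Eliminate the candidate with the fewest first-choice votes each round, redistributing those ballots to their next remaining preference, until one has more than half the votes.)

Round 1: A 3, B 9, C 5, D 4, E 9. A eliminated.
Round 2: B 9, C 5, D 4, E 12. D eliminated.
Round 3: B 10, C 5, E 15. C eliminated.
Round 4: B 14, E 16. E has a majority (≥16).

E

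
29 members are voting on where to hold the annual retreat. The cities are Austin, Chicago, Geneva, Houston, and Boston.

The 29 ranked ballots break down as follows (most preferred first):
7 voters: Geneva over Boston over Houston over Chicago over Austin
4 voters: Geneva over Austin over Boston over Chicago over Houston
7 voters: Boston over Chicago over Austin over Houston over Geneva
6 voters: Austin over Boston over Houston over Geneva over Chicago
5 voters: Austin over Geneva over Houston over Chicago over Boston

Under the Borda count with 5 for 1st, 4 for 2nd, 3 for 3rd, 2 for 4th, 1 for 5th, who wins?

Austin: 7×1 + 4×4 + 7×3 + 6×5 + 5×5 = 99
Chicago: 7×2 + 4×2 + 7×4 + 6×1 + 5×2 = 66
Geneva: 7×5 + 4×5 + 7×1 + 6×2 + 5×4 = 94
Houston: 7×3 + 4×1 + 7×2 + 6×3 + 5×3 = 72
Boston: 7×4 + 4×3 + 7×5 + 6×4 + 5×1 = 104

Boston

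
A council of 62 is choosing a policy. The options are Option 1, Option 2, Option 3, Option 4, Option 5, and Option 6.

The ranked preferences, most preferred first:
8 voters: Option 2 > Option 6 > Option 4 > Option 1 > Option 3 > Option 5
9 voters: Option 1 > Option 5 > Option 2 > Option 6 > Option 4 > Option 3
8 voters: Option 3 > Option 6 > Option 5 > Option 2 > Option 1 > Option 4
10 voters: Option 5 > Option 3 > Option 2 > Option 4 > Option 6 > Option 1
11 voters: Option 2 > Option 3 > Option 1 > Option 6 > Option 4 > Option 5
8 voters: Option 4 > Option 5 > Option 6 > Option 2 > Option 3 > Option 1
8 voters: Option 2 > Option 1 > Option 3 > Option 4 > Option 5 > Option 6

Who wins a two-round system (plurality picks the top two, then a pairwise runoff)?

Option 5

Round 1 first-place votes: Option 1 9, Option 2 27, Option 3 8, Option 4 8, Option 5 10, Option 6 0. Option 2 and Option 5 advance.
Runoff: Option 2 is ranked above Option 5 on 27 ballots, Option 5 above Option 2 on 35.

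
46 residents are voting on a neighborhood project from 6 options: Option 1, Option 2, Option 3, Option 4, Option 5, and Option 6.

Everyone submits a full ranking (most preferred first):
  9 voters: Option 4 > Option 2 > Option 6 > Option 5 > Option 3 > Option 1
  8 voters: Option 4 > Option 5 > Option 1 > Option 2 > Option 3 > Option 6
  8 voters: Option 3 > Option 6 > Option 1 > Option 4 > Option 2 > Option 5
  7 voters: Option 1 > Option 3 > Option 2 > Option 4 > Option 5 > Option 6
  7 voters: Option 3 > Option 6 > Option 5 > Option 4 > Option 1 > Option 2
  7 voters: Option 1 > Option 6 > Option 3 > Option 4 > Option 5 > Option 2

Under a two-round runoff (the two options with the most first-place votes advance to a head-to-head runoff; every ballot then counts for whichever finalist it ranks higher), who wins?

Round 1 first-place votes: Option 1 14, Option 2 0, Option 3 15, Option 4 17, Option 5 0, Option 6 0. Option 4 and Option 3 advance.
Runoff: Option 4 is ranked above Option 3 on 17 ballots, Option 3 above Option 4 on 29.

Option 3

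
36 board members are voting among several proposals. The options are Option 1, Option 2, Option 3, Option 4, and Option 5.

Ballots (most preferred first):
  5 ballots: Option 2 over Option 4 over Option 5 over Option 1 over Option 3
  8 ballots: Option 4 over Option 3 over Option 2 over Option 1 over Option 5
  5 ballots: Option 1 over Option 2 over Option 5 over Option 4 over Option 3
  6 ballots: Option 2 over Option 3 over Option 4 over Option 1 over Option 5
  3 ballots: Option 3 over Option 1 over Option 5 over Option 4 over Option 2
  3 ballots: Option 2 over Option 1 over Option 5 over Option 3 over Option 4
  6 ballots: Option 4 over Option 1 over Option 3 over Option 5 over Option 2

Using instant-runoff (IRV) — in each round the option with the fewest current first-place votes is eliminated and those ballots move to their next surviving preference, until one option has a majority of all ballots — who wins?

Round 1: Option 1 5, Option 2 14, Option 3 3, Option 4 14, Option 5 0. Option 5 eliminated.
Round 2: Option 1 5, Option 2 14, Option 3 3, Option 4 14. Option 3 eliminated.
Round 3: Option 1 8, Option 2 14, Option 4 14. Option 1 eliminated.
Round 4: Option 2 19, Option 4 17. Option 2 has a majority (≥19).

Option 2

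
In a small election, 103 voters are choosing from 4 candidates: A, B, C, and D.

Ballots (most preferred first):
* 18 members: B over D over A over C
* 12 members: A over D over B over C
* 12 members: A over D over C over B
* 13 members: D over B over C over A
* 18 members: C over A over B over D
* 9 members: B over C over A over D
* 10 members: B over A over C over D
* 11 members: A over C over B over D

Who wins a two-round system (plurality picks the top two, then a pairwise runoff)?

A

Round 1 first-place votes: A 35, B 37, C 18, D 13. B and A advance.
Runoff: B is ranked above A on 50 ballots, A above B on 53.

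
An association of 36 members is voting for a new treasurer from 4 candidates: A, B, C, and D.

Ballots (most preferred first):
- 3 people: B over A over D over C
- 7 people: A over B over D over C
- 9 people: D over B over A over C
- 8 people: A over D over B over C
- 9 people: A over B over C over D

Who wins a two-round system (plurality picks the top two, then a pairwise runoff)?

Round 1 first-place votes: A 24, B 3, C 0, D 9. A and D advance.
Runoff: A is ranked above D on 27 ballots, D above A on 9.

A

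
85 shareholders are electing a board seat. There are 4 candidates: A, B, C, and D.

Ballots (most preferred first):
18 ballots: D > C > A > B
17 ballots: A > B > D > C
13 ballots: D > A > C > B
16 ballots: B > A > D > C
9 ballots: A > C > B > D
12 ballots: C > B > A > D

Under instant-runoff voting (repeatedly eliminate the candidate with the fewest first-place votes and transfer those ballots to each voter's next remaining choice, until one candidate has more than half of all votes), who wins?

Round 1: A 26, B 16, C 12, D 31. C eliminated.
Round 2: A 26, B 28, D 31. A eliminated.
Round 3: B 54, D 31. B has a majority (≥43).

B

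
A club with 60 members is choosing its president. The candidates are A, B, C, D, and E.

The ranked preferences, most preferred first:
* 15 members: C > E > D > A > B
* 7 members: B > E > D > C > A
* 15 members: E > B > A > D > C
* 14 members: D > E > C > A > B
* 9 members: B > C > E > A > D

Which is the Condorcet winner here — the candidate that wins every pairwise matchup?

E

E vs A: 60–0
E vs B: 44–16
E vs C: 36–24
E vs D: 46–14
E beats every other candidate.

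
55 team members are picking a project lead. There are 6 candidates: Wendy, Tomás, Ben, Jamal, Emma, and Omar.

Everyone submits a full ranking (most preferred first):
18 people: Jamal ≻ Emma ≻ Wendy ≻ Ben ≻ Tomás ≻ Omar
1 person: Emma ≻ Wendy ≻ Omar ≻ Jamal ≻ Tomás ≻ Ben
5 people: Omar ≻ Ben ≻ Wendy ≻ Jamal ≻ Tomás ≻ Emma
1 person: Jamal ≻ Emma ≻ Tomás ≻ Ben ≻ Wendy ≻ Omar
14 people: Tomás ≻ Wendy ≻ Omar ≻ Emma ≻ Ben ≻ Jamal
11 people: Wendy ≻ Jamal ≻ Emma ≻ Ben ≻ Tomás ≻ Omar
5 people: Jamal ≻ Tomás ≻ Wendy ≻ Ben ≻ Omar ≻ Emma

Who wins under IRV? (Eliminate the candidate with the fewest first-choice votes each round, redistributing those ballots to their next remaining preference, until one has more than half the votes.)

Round 1: Wendy 11, Tomás 14, Ben 0, Jamal 24, Emma 1, Omar 5. Ben eliminated.
Round 2: Wendy 11, Tomás 14, Jamal 24, Emma 1, Omar 5. Emma eliminated.
Round 3: Wendy 12, Tomás 14, Jamal 24, Omar 5. Omar eliminated.
Round 4: Wendy 17, Tomás 14, Jamal 24. Tomás eliminated.
Round 5: Wendy 31, Jamal 24. Wendy has a majority (≥28).

Wendy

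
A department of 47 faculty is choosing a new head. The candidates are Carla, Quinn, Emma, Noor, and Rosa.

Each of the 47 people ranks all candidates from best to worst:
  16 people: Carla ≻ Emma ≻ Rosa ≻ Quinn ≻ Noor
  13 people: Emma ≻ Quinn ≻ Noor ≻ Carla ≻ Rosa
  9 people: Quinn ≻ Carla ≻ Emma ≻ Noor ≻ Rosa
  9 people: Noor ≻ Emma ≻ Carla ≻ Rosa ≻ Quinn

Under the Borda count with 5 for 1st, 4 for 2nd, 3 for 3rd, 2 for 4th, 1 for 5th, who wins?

Carla: 16×5 + 13×2 + 9×4 + 9×3 = 169
Quinn: 16×2 + 13×4 + 9×5 + 9×1 = 138
Emma: 16×4 + 13×5 + 9×3 + 9×4 = 192
Noor: 16×1 + 13×3 + 9×2 + 9×5 = 118
Rosa: 16×3 + 13×1 + 9×1 + 9×2 = 88

Emma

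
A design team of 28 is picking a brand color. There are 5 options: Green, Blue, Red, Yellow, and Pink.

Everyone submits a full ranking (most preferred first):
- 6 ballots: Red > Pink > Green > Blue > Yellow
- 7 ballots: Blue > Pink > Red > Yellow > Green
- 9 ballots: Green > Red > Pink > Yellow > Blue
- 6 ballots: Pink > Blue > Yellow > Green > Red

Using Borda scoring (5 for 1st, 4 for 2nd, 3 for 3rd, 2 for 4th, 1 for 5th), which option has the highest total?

Pink

Green: 6×3 + 7×1 + 9×5 + 6×2 = 82
Blue: 6×2 + 7×5 + 9×1 + 6×4 = 80
Red: 6×5 + 7×3 + 9×4 + 6×1 = 93
Yellow: 6×1 + 7×2 + 9×2 + 6×3 = 56
Pink: 6×4 + 7×4 + 9×3 + 6×5 = 109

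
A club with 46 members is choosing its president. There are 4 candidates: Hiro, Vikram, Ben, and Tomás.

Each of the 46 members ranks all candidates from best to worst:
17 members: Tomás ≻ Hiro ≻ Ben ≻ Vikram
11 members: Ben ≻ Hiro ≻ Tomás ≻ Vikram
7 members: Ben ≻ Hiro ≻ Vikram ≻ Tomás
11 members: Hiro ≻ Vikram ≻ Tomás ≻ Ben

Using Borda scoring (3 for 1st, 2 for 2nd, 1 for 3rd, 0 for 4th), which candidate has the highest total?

Hiro

Hiro: 17×2 + 11×2 + 7×2 + 11×3 = 103
Vikram: 17×0 + 11×0 + 7×1 + 11×2 = 29
Ben: 17×1 + 11×3 + 7×3 + 11×0 = 71
Tomás: 17×3 + 11×1 + 7×0 + 11×1 = 73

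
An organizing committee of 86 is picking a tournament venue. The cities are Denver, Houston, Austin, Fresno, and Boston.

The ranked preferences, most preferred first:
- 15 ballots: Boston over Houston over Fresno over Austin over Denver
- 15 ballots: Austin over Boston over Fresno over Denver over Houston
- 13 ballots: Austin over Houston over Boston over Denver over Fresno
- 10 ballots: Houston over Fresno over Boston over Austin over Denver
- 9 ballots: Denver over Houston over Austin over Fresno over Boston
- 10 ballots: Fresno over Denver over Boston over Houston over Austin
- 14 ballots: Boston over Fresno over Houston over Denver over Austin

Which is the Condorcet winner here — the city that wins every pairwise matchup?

Boston

Boston vs Denver: 67–19
Boston vs Houston: 54–32
Boston vs Austin: 49–37
Boston vs Fresno: 57–29
Boston beats every other city.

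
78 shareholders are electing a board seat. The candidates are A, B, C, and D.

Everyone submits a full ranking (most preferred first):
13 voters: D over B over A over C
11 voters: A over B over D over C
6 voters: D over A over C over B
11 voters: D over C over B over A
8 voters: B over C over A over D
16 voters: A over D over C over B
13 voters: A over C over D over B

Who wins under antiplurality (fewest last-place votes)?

D

Last-place votes: A 11, B 35, C 24, D 8.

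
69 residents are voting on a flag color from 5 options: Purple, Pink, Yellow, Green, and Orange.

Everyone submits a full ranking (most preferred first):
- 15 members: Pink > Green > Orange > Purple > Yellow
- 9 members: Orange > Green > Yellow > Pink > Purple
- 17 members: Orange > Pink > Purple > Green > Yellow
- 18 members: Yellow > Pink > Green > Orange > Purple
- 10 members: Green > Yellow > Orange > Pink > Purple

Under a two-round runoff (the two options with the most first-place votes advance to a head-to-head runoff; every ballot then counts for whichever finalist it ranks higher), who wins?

Round 1 first-place votes: Purple 0, Pink 15, Yellow 18, Green 10, Orange 26. Orange and Yellow advance.
Runoff: Orange is ranked above Yellow on 41 ballots, Yellow above Orange on 28.

Orange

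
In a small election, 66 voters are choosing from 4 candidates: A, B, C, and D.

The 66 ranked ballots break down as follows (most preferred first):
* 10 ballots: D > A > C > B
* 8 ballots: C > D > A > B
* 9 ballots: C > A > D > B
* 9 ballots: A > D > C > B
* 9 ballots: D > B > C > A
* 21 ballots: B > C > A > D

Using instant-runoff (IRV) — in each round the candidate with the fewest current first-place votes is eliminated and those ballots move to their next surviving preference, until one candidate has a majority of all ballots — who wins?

D

Round 1: A 9, B 21, C 17, D 19. A eliminated.
Round 2: B 21, C 17, D 28. C eliminated.
Round 3: B 21, D 45. D has a majority (≥34).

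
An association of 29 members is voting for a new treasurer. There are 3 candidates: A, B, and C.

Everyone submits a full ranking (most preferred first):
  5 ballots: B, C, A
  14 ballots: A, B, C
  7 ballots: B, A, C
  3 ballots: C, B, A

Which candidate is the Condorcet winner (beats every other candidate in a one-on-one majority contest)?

B vs A: 15–14
B vs C: 26–3
B beats every other candidate.

B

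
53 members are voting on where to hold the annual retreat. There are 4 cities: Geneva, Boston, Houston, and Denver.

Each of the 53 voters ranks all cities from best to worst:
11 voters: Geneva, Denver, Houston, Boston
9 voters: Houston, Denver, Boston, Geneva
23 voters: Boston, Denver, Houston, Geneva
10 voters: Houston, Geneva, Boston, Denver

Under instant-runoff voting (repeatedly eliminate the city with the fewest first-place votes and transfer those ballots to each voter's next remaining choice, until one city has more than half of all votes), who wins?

Round 1: Geneva 11, Boston 23, Houston 19, Denver 0. Denver eliminated.
Round 2: Geneva 11, Boston 23, Houston 19. Geneva eliminated.
Round 3: Boston 23, Houston 30. Houston has a majority (≥27).

Houston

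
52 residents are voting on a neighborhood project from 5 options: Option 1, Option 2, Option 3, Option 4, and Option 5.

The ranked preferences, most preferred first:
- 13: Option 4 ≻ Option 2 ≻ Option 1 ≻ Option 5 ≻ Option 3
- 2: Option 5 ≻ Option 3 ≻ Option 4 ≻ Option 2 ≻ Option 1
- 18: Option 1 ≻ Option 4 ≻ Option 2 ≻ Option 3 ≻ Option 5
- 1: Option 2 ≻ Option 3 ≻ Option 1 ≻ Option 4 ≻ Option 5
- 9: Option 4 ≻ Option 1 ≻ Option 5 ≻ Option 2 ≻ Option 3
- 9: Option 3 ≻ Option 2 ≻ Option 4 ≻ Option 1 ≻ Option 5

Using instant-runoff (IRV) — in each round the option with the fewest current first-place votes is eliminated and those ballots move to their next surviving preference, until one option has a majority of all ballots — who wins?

Option 4

Round 1: Option 1 18, Option 2 1, Option 3 9, Option 4 22, Option 5 2. Option 2 eliminated.
Round 2: Option 1 18, Option 3 10, Option 4 22, Option 5 2. Option 5 eliminated.
Round 3: Option 1 18, Option 3 12, Option 4 22. Option 3 eliminated.
Round 4: Option 1 19, Option 4 33. Option 4 has a majority (≥27).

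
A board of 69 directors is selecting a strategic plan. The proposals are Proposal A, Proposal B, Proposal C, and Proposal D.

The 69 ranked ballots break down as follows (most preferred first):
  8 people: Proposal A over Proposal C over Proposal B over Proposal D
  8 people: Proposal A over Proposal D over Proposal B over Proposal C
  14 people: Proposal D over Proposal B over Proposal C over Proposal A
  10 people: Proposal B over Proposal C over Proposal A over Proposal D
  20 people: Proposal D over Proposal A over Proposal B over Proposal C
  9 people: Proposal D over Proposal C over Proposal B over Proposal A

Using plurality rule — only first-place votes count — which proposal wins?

Proposal D

First-place votes: Proposal A 16, Proposal B 10, Proposal C 0, Proposal D 43.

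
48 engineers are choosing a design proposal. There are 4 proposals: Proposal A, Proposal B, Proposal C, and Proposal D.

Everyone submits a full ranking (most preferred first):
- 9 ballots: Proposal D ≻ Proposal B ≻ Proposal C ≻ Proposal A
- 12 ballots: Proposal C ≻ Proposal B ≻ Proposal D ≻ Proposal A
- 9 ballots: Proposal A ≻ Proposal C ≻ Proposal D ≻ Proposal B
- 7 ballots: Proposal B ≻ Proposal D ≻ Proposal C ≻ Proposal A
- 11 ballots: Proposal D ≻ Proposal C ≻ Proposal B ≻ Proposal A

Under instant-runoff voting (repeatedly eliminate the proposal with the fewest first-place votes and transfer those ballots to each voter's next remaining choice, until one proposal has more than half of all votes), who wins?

Proposal D

Round 1: Proposal A 9, Proposal B 7, Proposal C 12, Proposal D 20. Proposal B eliminated.
Round 2: Proposal A 9, Proposal C 12, Proposal D 27. Proposal D has a majority (≥25).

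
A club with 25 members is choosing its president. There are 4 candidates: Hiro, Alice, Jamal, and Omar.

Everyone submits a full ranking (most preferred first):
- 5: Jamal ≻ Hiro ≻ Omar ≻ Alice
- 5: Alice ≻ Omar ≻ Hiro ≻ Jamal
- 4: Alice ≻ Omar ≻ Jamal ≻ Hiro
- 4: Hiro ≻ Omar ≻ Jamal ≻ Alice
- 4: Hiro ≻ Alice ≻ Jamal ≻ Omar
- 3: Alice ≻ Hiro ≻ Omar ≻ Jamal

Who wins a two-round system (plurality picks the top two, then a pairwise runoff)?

Hiro

Round 1 first-place votes: Hiro 8, Alice 12, Jamal 5, Omar 0. Alice and Hiro advance.
Runoff: Alice is ranked above Hiro on 12 ballots, Hiro above Alice on 13.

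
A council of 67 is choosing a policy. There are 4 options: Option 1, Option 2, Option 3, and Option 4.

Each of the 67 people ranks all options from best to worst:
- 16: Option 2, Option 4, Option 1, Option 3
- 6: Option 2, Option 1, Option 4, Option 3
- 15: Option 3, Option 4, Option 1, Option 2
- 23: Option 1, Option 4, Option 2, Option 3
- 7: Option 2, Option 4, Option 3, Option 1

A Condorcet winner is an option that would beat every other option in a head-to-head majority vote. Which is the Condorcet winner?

Option 4

Option 4 vs Option 1: 38–29
Option 4 vs Option 2: 38–29
Option 4 vs Option 3: 52–15
Option 4 beats every other option.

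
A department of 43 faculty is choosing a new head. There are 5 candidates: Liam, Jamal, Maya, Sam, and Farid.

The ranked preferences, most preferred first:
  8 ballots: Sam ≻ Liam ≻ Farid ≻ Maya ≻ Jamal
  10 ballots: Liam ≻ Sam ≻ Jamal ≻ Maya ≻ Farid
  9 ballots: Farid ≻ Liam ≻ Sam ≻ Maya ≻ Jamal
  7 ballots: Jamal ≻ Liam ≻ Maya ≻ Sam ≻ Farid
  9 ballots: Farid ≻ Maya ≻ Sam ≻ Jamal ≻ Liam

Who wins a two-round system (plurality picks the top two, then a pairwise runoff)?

Round 1 first-place votes: Liam 10, Jamal 7, Maya 0, Sam 8, Farid 18. Farid and Liam advance.
Runoff: Farid is ranked above Liam on 18 ballots, Liam above Farid on 25.

Liam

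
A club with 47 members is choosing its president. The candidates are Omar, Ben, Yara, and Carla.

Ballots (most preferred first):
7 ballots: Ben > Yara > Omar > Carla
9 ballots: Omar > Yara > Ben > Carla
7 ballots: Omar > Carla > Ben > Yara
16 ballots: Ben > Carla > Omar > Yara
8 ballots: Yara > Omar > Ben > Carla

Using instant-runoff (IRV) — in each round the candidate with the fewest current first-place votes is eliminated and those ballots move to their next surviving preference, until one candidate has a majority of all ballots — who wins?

Round 1: Omar 16, Ben 23, Yara 8, Carla 0. Carla eliminated.
Round 2: Omar 16, Ben 23, Yara 8. Yara eliminated.
Round 3: Omar 24, Ben 23. Omar has a majority (≥24).

Omar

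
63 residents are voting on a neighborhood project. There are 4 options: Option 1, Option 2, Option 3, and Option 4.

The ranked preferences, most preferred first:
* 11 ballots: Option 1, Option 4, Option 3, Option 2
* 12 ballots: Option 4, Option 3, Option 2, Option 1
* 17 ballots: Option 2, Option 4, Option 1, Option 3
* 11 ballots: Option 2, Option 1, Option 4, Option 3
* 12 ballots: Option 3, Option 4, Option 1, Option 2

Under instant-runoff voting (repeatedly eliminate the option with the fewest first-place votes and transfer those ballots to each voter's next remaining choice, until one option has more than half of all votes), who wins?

Round 1: Option 1 11, Option 2 28, Option 3 12, Option 4 12. Option 1 eliminated.
Round 2: Option 2 28, Option 3 12, Option 4 23. Option 3 eliminated.
Round 3: Option 2 28, Option 4 35. Option 4 has a majority (≥32).

Option 4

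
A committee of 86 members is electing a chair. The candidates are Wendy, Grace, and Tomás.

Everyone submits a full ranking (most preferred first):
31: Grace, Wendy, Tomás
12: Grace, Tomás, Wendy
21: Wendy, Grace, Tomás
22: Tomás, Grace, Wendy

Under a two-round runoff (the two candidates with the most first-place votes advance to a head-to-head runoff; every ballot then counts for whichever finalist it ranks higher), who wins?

Grace

Round 1 first-place votes: Wendy 21, Grace 43, Tomás 22. Grace and Tomás advance.
Runoff: Grace is ranked above Tomás on 64 ballots, Tomás above Grace on 22.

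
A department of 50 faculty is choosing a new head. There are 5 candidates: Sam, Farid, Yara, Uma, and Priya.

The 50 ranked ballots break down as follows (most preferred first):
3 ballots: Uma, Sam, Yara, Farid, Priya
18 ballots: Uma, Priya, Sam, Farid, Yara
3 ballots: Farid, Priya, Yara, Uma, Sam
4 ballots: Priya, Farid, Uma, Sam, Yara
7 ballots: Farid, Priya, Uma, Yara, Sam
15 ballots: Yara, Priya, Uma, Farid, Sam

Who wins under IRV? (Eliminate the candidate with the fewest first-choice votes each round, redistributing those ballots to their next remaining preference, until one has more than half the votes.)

Uma

Round 1: Sam 0, Farid 10, Yara 15, Uma 21, Priya 4. Sam eliminated.
Round 2: Farid 10, Yara 15, Uma 21, Priya 4. Priya eliminated.
Round 3: Farid 14, Yara 15, Uma 21. Farid eliminated.
Round 4: Yara 18, Uma 32. Uma has a majority (≥26).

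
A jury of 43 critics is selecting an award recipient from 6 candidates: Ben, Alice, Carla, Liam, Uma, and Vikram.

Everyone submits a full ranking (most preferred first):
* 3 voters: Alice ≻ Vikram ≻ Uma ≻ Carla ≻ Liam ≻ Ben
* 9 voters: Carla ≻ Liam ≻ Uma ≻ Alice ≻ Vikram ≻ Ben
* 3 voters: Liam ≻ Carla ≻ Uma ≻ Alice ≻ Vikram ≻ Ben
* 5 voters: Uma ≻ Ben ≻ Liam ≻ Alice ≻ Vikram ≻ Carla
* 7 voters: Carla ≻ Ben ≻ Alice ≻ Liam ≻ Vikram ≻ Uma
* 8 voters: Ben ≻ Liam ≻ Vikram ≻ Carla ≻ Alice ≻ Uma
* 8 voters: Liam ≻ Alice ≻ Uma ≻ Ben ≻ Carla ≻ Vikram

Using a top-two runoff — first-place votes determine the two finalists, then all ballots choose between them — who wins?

Round 1 first-place votes: Ben 8, Alice 3, Carla 16, Liam 11, Uma 5, Vikram 0. Carla and Liam advance.
Runoff: Carla is ranked above Liam on 19 ballots, Liam above Carla on 24.

Liam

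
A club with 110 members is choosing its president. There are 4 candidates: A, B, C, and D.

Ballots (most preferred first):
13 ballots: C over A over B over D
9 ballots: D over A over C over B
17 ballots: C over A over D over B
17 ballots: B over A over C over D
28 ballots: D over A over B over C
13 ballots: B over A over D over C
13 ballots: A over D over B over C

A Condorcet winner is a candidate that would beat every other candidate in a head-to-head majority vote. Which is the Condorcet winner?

A vs B: 80–30
A vs C: 80–30
A vs D: 73–37
A beats every other candidate.

A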